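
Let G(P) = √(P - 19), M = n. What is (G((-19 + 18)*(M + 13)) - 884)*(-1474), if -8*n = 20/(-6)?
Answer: 1303016 - 737*I*√1167/3 ≈ 1.303e+6 - 8392.3*I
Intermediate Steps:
n = 5/12 (n = -5/(2*(-6)) = -5*(-1)/(2*6) = -⅛*(-10/3) = 5/12 ≈ 0.41667)
M = 5/12 ≈ 0.41667
G(P) = √(-19 + P)
(G((-19 + 18)*(M + 13)) - 884)*(-1474) = (√(-19 + (-19 + 18)*(5/12 + 13)) - 884)*(-1474) = (√(-19 - 1*161/12) - 884)*(-1474) = (√(-19 - 161/12) - 884)*(-1474) = (√(-389/12) - 884)*(-1474) = (I*√1167/6 - 884)*(-1474) = (-884 + I*√1167/6)*(-1474) = 1303016 - 737*I*√1167/3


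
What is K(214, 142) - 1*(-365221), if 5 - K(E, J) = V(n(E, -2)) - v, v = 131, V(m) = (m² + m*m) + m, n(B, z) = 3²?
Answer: 365186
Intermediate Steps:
n(B, z) = 9
V(m) = m + 2*m² (V(m) = (m² + m²) + m = 2*m² + m = m + 2*m²)
K(E, J) = -35 (K(E, J) = 5 - (9*(1 + 2*9) - 1*131) = 5 - (9*(1 + 18) - 131) = 5 - (9*19 - 131) = 5 - (171 - 131) = 5 - 1*40 = 5 - 40 = -35)
K(214, 142) - 1*(-365221) = -35 - 1*(-365221) = -35 + 365221 = 365186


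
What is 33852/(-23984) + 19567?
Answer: 117315269/5996 ≈ 19566.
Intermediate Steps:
33852/(-23984) + 19567 = 33852*(-1/23984) + 19567 = -8463/5996 + 19567 = 117315269/5996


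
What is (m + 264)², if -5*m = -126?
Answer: 2090916/25 ≈ 83637.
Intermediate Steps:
m = 126/5 (m = -⅕*(-126) = 126/5 ≈ 25.200)
(m + 264)² = (126/5 + 264)² = (1446/5)² = 2090916/25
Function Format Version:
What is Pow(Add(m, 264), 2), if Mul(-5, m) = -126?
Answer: Rational(2090916, 25) ≈ 83637.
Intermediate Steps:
m = Rational(126, 5) (m = Mul(Rational(-1, 5), -126) = Rational(126, 5) ≈ 25.200)
Pow(Add(m, 264), 2) = Pow(Add(Rational(126, 5), 264), 2) = Pow(Rational(1446, 5), 2) = Rational(2090916, 25)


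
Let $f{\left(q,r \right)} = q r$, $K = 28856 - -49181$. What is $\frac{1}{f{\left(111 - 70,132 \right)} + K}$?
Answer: $\frac{1}{83449} \approx 1.1983 \cdot 10^{-5}$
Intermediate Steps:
$K = 78037$ ($K = 28856 + 49181 = 78037$)
$\frac{1}{f{\left(111 - 70,132 \right)} + K} = \frac{1}{\left(111 - 70\right) 132 + 78037} = \frac{1}{41 \cdot 132 + 78037} = \frac{1}{5412 + 78037} = \frac{1}{83449}$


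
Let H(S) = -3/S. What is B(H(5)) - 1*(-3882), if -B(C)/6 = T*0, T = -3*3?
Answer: 3882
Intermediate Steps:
T = -9
B(C) = 0 (B(C) = -(-54)*0 = -6*0 = 0)
B(H(5)) - 1*(-3882) = 0 - 1*(-3882) = 0 + 3882 = 3882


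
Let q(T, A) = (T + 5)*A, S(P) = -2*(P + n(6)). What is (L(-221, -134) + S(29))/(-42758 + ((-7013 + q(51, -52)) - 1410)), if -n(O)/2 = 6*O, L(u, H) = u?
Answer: 45/18031 ≈ 0.0024957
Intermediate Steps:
n(O) = -12*O
S(P) = 144 - 2*P (S(P) = -2*(P - 12*6) = -2*(P - 72) = -2*(-72 + P) = 144 - 2*P)
q(T, A) = A*(5 + T) (q(T, A) = (5 + T)*A = A*(5 + T))
(L(-221, -134) + S(29))/(-42758 + ((-7013 + q(51, -52)) - 1410)) = (-221 + (144 - 2*29))/(-42758 + ((-7013 - 52*(5 + 51)) - 1410)) = (-221 + (144 - 58))/(-42758 + ((-7013 - 52*56) - 1410)) = (-221 + 86)/(-42758 + ((-7013 - 2912) - 1410)) = -135/(-42758 + (-9925 - 1410)) = -135/(-42758 - 11335) = -135/(-54093) = -135*(-1/54093) = 45/18031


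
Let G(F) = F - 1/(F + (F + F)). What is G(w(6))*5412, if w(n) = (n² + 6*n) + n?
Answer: 16462402/39 ≈ 4.2211e+5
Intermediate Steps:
w(n) = n² + 7*n
G(F) = F - 1/(3*F) (G(F) = F - 1/(F + 2*F) = F - 1/(3*F))
G(w(6))*5412 = (6*(7 + 6) - 1/(6*(7 + 6))/3)*5412 = (6*13 - 1/(3*(6*13)))*5412 = (78 - ⅓/78)*5412 = (78 - ⅓*1/78)*5412 = (78 - 1/234)*5412 = (18251/234)*5412 = 16462402/39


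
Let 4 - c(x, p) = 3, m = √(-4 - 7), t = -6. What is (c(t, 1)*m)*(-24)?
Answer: -24*I*√11 ≈ -79.599*I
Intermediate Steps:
m = I*√11 (m = √(-11) = I*√11 ≈ 3.3166*I)
c(x, p) = 1 (c(x, p) = 4 - 1*3 = 4 - 3 = 1)
(c(t, 1)*m)*(-24) = (1*(I*√11))*(-24) = (I*√11)*(-24) = -24*I*√11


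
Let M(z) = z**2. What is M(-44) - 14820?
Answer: -12884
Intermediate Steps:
M(-44) - 14820 = (-44)**2 - 14820 = 1936 - 14820 = -12884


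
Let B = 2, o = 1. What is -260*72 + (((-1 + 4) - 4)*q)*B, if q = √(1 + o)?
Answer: -18720 - 2*√2 ≈ -18723.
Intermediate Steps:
q = √2 (q = √(1 + 1) = √2 ≈ 1.4142)
-260*72 + (((-1 + 4) - 4)*q)*B = -260*72 + (((-1 + 4) - 4)*√2)*2 = -18720 + ((3 - 4)*√2)*2 = -18720 - √2*2 = -18720 - 2*√2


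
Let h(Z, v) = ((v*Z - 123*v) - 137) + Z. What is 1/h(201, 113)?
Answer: 1/8878 ≈ 0.00011264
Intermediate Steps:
h(Z, v) = -137 + Z - 123*v + Z*v (h(Z, v) = ((Z*v - 123*v) - 137) + Z = ((-123*v + Z*v) - 137) + Z = (-137 - 123*v + Z*v) + Z = -137 + Z - 123*v + Z*v)
1/h(201, 113) = 1/(-137 + 201 - 123*113 + 201*113) = 1/(-137 + 201 - 13899 + 22713) = 1/8878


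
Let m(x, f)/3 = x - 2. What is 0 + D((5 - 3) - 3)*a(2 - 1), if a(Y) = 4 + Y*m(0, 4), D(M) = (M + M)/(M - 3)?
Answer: -1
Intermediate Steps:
m(x, f) = -6 + 3*x (m(x, f) = 3*(x - 2) = 3*(-2 + x) = -6 + 3*x)
D(M) = 2*M/(-3 + M) (D(M) = (2*M)/(-3 + M) = 2*M/(-3 + M))
a(Y) = 4 - 6*Y (a(Y) = 4 + Y*(-6 + 3*0) = 4 + Y*(-6 + 0) = 4 + Y*(-6) = 4 - 6*Y)
0 + D((5 - 3) - 3)*a(2 - 1) = 0 + (2*((5 - 3) - 3)/(-3 + ((5 - 3) - 3)))*(4 - 6*(2 - 1)) = 0 + (2*(2 - 3)/(-3 + (2 - 3)))*(4 - 6*1) = 0 + (2*(-1)/(-3 - 1))*(4 - 6) = 0 + (2*(-1)/(-4))*(-2) = 0 + (2*(-1)*(-¼))*(-2) = 0 + (½)*(-2) = 0 - 1 = -1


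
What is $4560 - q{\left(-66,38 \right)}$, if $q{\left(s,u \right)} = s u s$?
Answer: $-160968$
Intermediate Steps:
$q{\left(s,u \right)} = u s^{2}$
$4560 - q{\left(-66,38 \right)} = 4560 - 38 \left(-66\right)^{2} = 4560 - 38 \cdot 4356 = 4560 - 165528 = -160968$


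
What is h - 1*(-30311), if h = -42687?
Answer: -12376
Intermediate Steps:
h - 1*(-30311) = -42687 - 1*(-30311) = -42687 + 30311 = -12376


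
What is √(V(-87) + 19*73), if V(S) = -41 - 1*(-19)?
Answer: √1365 ≈ 36.946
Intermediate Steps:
V(S) = -22 (V(S) = -41 + 19 = -22)
√(V(-87) + 19*73) = √(-22 + 19*73) = √(-22 + 1387) = √1365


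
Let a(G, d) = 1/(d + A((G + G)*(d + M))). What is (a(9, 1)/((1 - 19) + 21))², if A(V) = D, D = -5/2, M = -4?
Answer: 4/81 ≈ 0.049383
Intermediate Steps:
D = -5/2 (D = -5*½ = -5/2 ≈ -2.5000)
A(V) = -5/2
a(G, d) = 1/(-5/2 + d) (a(G, d) = 1/(d - 5/2) = 1/(-5/2 + d))
(a(9, 1)/((1 - 19) + 21))² = ((2/(-5 + 2*1))/((1 - 19) + 21))² = ((2/(-5 + 2))/(-18 + 21))² = ((2/(-3))/3)² = ((2*(-⅓))*(⅓))² = (-⅔*⅓)² = (-2/9)² = 4/81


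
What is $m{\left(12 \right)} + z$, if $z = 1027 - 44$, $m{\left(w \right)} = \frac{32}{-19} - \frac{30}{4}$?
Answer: $\frac{37005}{38} \approx 973.82$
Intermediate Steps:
$m{\left(w \right)} = - \frac{349}{38}$ ($m{\left(w \right)} = 32 \left(- \frac{1}{19}\right) - \frac{15}{2} = - \frac{32}{19} - \frac{15}{2} = - \frac{349}{38}$)
$z = 983$
$m{\left(12 \right)} + z = - \frac{349}{38} + 983 = \frac{37005}{38}$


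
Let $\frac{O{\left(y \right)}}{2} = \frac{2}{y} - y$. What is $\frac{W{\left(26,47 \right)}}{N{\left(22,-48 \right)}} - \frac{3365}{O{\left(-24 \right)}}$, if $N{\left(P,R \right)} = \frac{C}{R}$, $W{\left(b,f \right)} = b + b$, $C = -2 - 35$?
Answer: $- \frac{30678}{10619} \approx -2.889$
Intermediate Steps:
$C = -37$ ($C = -2 - 35 = -37$)
$W{\left(b,f \right)} = 2 b$
$N{\left(P,R \right)} = - \frac{37}{R}$
$O{\left(y \right)} = - 2 y + \frac{4}{y}$ ($O{\left(y \right)} = 2 \left(\frac{2}{y} - y\right) = 2 \left(- y + \frac{2}{y}\right) = - 2 y + \frac{4}{y}$)
$\frac{W{\left(26,47 \right)}}{N{\left(22,-48 \right)}} - \frac{3365}{O{\left(-24 \right)}} = \frac{2 \cdot 26}{\left(-37\right) \frac{1}{-48}} - \frac{3365}{\left(-2\right) \left(-24\right) + \frac{4}{-24}} = \frac{52}{\left(-37\right) \left(- \frac{1}{48}\right)} - \frac{3365}{48 + 4 \left(- \frac{1}{24}\right)} = \frac{52}{\frac{37}{48}} - \frac{3365}{48 - \frac{1}{6}} = 52 \cdot \frac{48}{37} - \frac{3365}{\frac{287}{6}} = \frac{2496}{37} - \frac{20190}{287} = - \frac{30678}{10619}$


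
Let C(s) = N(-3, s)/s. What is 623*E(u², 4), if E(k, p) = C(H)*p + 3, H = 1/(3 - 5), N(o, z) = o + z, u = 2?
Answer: 19313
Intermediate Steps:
H = -½ (H = 1/(-2) = -½ ≈ -0.50000)
C(s) = (-3 + s)/s
E(k, p) = 3 + 7*p (E(k, p) = ((-3 - ½)/(-½))*p + 3 = (-2*(-7/2))*p + 3 = 7*p + 3 = 3 + 7*p)
623*E(u², 4) = 623*(3 + 7*4) = 623*(3 + 28) = 623*31 = 19313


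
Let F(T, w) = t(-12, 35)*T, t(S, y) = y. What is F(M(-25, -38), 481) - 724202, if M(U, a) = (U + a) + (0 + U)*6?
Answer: -731657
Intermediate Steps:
M(U, a) = a + 7*U (M(U, a) = (U + a) + U*6 = (U + a) + 6*U = a + 7*U)
F(T, w) = 35*T
F(M(-25, -38), 481) - 724202 = 35*(-38 + 7*(-25)) - 724202 = 35*(-38 - 175) - 724202 = 35*(-213) - 724202 = -7455 - 724202 = -731657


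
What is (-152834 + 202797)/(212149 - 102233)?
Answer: 49963/109916 ≈ 0.45456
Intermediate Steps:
(-152834 + 202797)/(212149 - 102233) = 49963/109916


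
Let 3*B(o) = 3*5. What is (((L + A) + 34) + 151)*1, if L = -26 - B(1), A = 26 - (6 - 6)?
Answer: 180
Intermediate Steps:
B(o) = 5 (B(o) = (3*5)/3 = (1/3)*15 = 5)
A = 26 (A = 26 - 1*0 = 26 + 0 = 26)
L = -31 (L = -26 - 1*5 = -26 - 5 = -31)
(((L + A) + 34) + 151)*1 = (((-31 + 26) + 34) + 151)*1 = ((-5 + 34) + 151)*1 = (29 + 151)*1 = 180*1 = 180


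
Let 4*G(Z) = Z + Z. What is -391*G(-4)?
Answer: 782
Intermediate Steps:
G(Z) = Z/2 (G(Z) = (Z + Z)/4 = (2*Z)/4 = Z/2)
-391*G(-4) = -391*(-4)/2 = -391*(-2) = 782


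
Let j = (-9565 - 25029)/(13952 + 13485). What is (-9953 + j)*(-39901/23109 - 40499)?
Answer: 255616926290801060/634041633 ≈ 4.0315e+8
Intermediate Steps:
j = -34594/27437 ≈ -1.2609
(-9953 + j)*(-39901/23109 - 40499) = (-9953 - 34594/27437)*(-39901/23109 - 40499) = -273115055*(-39901*1/23109 - 40499)/27437 = -273115055*(-39901/23109 - 40499)/27437 = -273115055/27437*(-935931292/23109) = 255616926290801060/634041633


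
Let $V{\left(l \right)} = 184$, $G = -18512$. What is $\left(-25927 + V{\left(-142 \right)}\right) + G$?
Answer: $-44255$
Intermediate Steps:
$\left(-25927 + V{\left(-142 \right)}\right) + G = \left(-25927 + 184\right) - 18512 = -25743 - 18512 = -44255$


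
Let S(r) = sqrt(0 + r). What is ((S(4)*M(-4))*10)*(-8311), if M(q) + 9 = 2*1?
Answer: 1163540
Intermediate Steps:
M(q) = -7 (M(q) = -9 + 2*1 = -9 + 2 = -7)
S(r) = sqrt(r)
((S(4)*M(-4))*10)*(-8311) = ((sqrt(4)*(-7))*10)*(-8311) = ((2*(-7))*10)*(-8311) = -14*10*(-8311) = -140*(-8311) = 1163540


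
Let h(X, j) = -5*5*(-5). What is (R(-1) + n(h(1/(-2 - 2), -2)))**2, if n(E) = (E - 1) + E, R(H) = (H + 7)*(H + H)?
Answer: 56169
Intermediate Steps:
R(H) = 2*H*(7 + H) (R(H) = (7 + H)*(2*H) = 2*H*(7 + H))
h(X, j) = 125 (h(X, j) = -25*(-5) = 125)
n(E) = -1 + 2*E (n(E) = (-1 + E) + E = -1 + 2*E)
(R(-1) + n(h(1/(-2 - 2), -2)))**2 = (2*(-1)*(7 - 1) + (-1 + 2*125))**2 = (2*(-1)*6 + (-1 + 250))**2 = (-12 + 249)**2 = 237**2 = 56169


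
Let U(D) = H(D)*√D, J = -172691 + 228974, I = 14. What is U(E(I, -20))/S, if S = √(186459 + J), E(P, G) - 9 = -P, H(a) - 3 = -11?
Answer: -4*I*√1213710/121371 ≈ -0.036308*I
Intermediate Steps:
H(a) = -8 (H(a) = 3 - 11 = -8)
E(P, G) = 9 - P
J = 56283
S = √242742 (S = √(186459 + 56283) = √242742 ≈ 492.69)
U(D) = -8*√D
U(E(I, -20))/S = (-8*√(9 - 1*14))/(√242742) = (-8*√(9 - 14))*(√242742/242742) = (-8*I*√5)*(√242742/242742) = -4*I*√1213710/121371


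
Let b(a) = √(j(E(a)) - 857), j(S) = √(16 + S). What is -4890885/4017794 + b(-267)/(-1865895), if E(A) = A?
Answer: -4890885/4017794 - √(-857 + I*√251)/1865895 ≈ -1.2173 - 1.569e-5*I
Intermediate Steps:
b(a) = √(-857 + √(16 + a)) (b(a) = √(√(16 + a) - 857) = √(-857 + √(16 + a)))
-4890885/4017794 + b(-267)/(-1865895) = -4890885/4017794 + √(-857 + √(16 - 267))/(-1865895) = -4890885*1/4017794 + √(-857 + √(-251))*(-1/1865895) = -4890885/4017794 + √(-857 + I*√251)*(-1/1865895) = -4890885/4017794 - √(-857 + I*√251)/1865895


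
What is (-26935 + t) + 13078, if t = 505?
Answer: -13352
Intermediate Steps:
(-26935 + t) + 13078 = (-26935 + 505) + 13078 = -26430 + 13078 = -13352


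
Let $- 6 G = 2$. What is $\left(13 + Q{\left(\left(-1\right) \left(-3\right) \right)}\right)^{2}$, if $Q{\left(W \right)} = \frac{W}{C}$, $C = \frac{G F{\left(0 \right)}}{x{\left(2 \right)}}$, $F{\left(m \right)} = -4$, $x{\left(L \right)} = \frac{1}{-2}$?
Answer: $\frac{9025}{64} \approx 141.02$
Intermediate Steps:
$x{\left(L \right)} = - \frac{1}{2}$
$G = - \frac{1}{3}$ ($G = \left(- \frac{1}{6}\right) 2 = - \frac{1}{3} \approx -0.33333$)
$C = - \frac{8}{3}$ ($C = \frac{\left(- \frac{1}{3}\right) \left(-4\right)}{- \frac{1}{2}} = \frac{4}{3} \left(-2\right) = - \frac{8}{3} \approx -2.6667$)
$Q{\left(W \right)} = - \frac{3 W}{8}$ ($Q{\left(W \right)} = \frac{W}{- \frac{8}{3}} = W \left(- \frac{3}{8}\right) = - \frac{3 W}{8}$)
$\left(13 + Q{\left(\left(-1\right) \left(-3\right) \right)}\right)^{2} = \left(13 - \frac{3 \left(\left(-1\right) \left(-3\right)\right)}{8}\right)^{2} = \left(13 - \frac{9}{8}\right)^{2} = \left(\frac{95}{8}\right)^{2} = \frac{9025}{64}$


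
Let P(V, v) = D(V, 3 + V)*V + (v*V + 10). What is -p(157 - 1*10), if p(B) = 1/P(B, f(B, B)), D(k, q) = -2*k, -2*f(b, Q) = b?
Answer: 2/108025 ≈ 1.8514e-5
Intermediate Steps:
f(b, Q) = -b/2
P(V, v) = 10 - 2*V**2 + V*v (P(V, v) = (-2*V)*V + (v*V + 10) = -2*V**2 + (V*v + 10) = -2*V**2 + (10 + V*v) = 10 - 2*V**2 + V*v)
p(B) = 1/(10 - 5*B**2/2) (p(B) = 1/(10 - 2*B**2 + B*(-B/2)) = 1/(10 - 2*B**2 - B**2/2) = 1/(10 - 5*B**2/2))
-p(157 - 1*10) = -2/(5*(4 - (157 - 1*10)**2)) = -2/(5*(4 - (157 - 10)**2)) = -2/(5*(4 - 1*147**2)) = -2/(5*(4 - 1*21609)) = -2/(5*(4 - 21609)) = -2/(5*(-21605)) = -2*(-1)/(5*21605) = -1*(-2/108025) = 2/108025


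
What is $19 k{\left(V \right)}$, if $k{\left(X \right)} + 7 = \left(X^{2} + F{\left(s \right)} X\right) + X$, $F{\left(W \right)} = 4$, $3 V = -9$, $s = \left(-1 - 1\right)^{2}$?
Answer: $-247$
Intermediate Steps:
$s = 4$ ($s = \left(-2\right)^{2} = 4$)
$V = -3$ ($V = \frac{1}{3} \left(-9\right) = -3$)
$k{\left(X \right)} = -7 + X^{2} + 5 X$ ($k{\left(X \right)} = -7 + \left(\left(X^{2} + 4 X\right) + X\right) = -7 + \left(X^{2} + 5 X\right) = -7 + X^{2} + 5 X$)
$19 k{\left(V \right)} = 19 \left(-7 + \left(-3\right)^{2} + 5 \left(-3\right)\right) = 19 \left(-7 + 9 - 15\right) = 19 \left(-13\right) = -247$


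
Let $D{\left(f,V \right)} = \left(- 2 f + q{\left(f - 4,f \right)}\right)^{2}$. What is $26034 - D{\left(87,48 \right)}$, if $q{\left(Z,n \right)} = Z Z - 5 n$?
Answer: $-39412366$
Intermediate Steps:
$q{\left(Z,n \right)} = Z^{2} - 5 n$
$D{\left(f,V \right)} = \left(\left(-4 + f\right)^{2} - 7 f\right)^{2}$ ($D{\left(f,V \right)} = \left(- 2 f - \left(- \left(f - 4\right)^{2} + 5 f\right)\right)^{2} = \left(- 2 f - \left(- \left(-4 + f\right)^{2} + 5 f\right)\right)^{2} = \left(\left(-4 + f\right)^{2} - 7 f\right)^{2}$)
$26034 - D{\left(87,48 \right)} = 26034 - \left(- \left(-4 + 87\right)^{2} + 7 \cdot 87\right)^{2} = 26034 - \left(- 83^{2} + 609\right)^{2} = 26034 - \left(\left(-1\right) 6889 + 609\right)^{2} = 26034 - \left(-6889 + 609\right)^{2} = 26034 - \left(-6280\right)^{2} = 26034 - 39438400 = -39412366$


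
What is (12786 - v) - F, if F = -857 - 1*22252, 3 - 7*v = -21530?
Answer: 229732/7 ≈ 32819.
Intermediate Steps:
v = 21533/7 (v = 3/7 - ⅐*(-21530) = 3/7 + 21530/7 = 21533/7 ≈ 3076.1)
F = -23109 (F = -857 - 22252 = -23109)
(12786 - v) - F = (12786 - 1*21533/7) - 1*(-23109) = (12786 - 21533/7) + 23109 = 67969/7 + 23109 = 229732/7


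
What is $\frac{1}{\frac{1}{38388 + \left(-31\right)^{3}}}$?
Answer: $8597$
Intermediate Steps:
$\frac{1}{\frac{1}{38388 + \left(-31\right)^{3}}} = \frac{1}{\frac{1}{38388 - 29791}} = \frac{1}{\frac{1}{8597}} = 8597$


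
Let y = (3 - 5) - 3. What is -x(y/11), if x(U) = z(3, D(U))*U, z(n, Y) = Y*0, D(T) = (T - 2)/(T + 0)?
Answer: 0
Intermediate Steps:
y = -5 (y = -2 - 3 = -5)
D(T) = (-2 + T)/T
z(n, Y) = 0
x(U) = 0 (x(U) = 0*U = 0)
-x(y/11) = -1*0 = 0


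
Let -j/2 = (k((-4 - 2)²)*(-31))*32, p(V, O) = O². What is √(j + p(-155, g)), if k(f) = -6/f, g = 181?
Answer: √291873/3 ≈ 180.08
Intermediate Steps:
j = -992/3 (j = -2*-6/(-4 - 2)²*(-31)*32 = -2*-6/((-6)²)*(-31)*32 = -2*-6/36*(-31)*32 = -2*-6*1/36*(-31)*32 = -2*(-⅙*(-31))*32 = -31*32/3 = -2*496/3 = -992/3 ≈ -330.67)
√(j + p(-155, g)) = √(-992/3 + 181²) = √(-992/3 + 32761) = √(97291/3) = √291873/3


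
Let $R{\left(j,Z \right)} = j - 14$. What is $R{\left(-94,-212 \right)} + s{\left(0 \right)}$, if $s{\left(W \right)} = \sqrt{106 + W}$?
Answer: $-108 + \sqrt{106} \approx -97.704$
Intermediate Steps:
$R{\left(j,Z \right)} = -14 + j$ ($R{\left(j,Z \right)} = j - 14 = -14 + j$)
$R{\left(-94,-212 \right)} + s{\left(0 \right)} = \left(-14 - 94\right) + \sqrt{106 + 0} = -108 + \sqrt{106}$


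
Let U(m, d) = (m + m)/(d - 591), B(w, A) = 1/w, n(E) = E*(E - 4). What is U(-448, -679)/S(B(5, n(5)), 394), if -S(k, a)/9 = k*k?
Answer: -2240/1143 ≈ -1.9598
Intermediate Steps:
n(E) = E*(-4 + E)
S(k, a) = -9*k**2 (S(k, a) = -9*k*k = -9*k**2)
U(m, d) = 2*m/(-591 + d) (U(m, d) = (2*m)/(-591 + d) = 2*m/(-591 + d))
U(-448, -679)/S(B(5, n(5)), 394) = (2*(-448)/(-591 - 679))/((-9*(1/5)**2)) = (2*(-448)/(-1270))/((-9*(1/5)**2)) = (2*(-448)*(-1/1270))/((-9*1/25)) = 448/(635*(-9/25)) = (448/635)*(-25/9) = -2240/1143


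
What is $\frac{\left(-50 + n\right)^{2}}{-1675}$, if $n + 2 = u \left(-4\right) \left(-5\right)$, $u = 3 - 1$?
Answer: $- \frac{144}{1675} \approx -0.08597$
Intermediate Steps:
$u = 2$
$n = 38$ ($n = -2 + 2 \left(-4\right) \left(-5\right) = -2 - -40 = -2 + 40 = 38$)
$\frac{\left(-50 + n\right)^{2}}{-1675} = \frac{\left(-50 + 38\right)^{2}}{-1675} = \left(-12\right)^{2} \left(- \frac{1}{1675}\right) = 144 \left(- \frac{1}{1675}\right) = - \frac{144}{1675}$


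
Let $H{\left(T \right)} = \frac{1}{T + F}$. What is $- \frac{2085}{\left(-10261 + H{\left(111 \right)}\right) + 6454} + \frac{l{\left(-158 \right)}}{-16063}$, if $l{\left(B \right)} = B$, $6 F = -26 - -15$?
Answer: $\frac{7443607669}{13351453159} \approx 0.55751$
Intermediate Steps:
$F = - \frac{11}{6}$ ($F = \frac{-26 - -15}{6} = \frac{-26 + 15}{6} = \frac{1}{6} \left(-11\right) = - \frac{11}{6} \approx -1.8333$)
$H{\left(T \right)} = \frac{1}{- \frac{11}{6} + T}$ ($H{\left(T \right)} = \frac{1}{T - \frac{11}{6}} = \frac{1}{- \frac{11}{6} + T}$)
$- \frac{2085}{\left(-10261 + H{\left(111 \right)}\right) + 6454} + \frac{l{\left(-158 \right)}}{-16063} = - \frac{2085}{\left(-10261 + \frac{6}{-11 + 6 \cdot 111}\right) + 6454} - \frac{158}{-16063} = - \frac{2085}{\left(-10261 + \frac{6}{-11 + 666}\right) + 6454} - - \frac{158}{16063} = - \frac{2085}{\left(-10261 + \frac{6}{655}\right) + 6454} + \frac{158}{16063} = - \frac{2085}{- \frac{6720949}{655} + 6454} + \frac{158}{16063} = - \frac{2085}{- \frac{2493579}{655}} + \frac{158}{16063} = \left(-2085\right) \left(- \frac{655}{2493579}\right) + \frac{158}{16063} = \frac{455225}{831193} + \frac{158}{16063} = \frac{7443607669}{13351453159}$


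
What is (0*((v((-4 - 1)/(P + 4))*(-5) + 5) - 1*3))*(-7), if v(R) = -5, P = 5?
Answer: 0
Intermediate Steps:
(0*((v((-4 - 1)/(P + 4))*(-5) + 5) - 1*3))*(-7) = (0*((-5*(-5) + 5) - 1*3))*(-7) = (0*((25 + 5) - 3))*(-7) = (0*(30 - 3))*(-7) = (0*27)*(-7) = 0*(-7) = 0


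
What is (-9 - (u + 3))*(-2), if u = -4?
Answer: 16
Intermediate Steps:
(-9 - (u + 3))*(-2) = (-9 - (-4 + 3))*(-2) = (-9 - 1*(-1))*(-2) = (-9 + 1)*(-2) = -8*(-2) = 16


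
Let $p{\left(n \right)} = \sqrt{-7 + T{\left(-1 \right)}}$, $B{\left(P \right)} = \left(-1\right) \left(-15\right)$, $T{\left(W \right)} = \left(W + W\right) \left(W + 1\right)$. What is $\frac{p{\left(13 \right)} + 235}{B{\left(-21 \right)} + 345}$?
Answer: $\frac{47}{72} + \frac{i \sqrt{7}}{360} \approx 0.65278 + 0.0073493 i$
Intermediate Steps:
$T{\left(W \right)} = 2 W \left(1 + W\right)$
$B{\left(P \right)} = 15$
$p{\left(n \right)} = i \sqrt{7}$ ($p{\left(n \right)} = \sqrt{-7 + 2 \left(-1\right) \left(1 - 1\right)} = \sqrt{-7 + 2 \left(-1\right) 0} = \sqrt{-7 + 0} = \sqrt{-7} = i \sqrt{7}$)
$\frac{p{\left(13 \right)} + 235}{B{\left(-21 \right)} + 345} = \frac{i \sqrt{7} + 235}{15 + 345} = \frac{235 + i \sqrt{7}}{360} = \left(235 + i \sqrt{7}\right) \frac{1}{360} = \frac{47}{72} + \frac{i \sqrt{7}}{360}$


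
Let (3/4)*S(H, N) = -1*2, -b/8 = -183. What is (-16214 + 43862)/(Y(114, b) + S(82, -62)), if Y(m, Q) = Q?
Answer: 2592/137 ≈ 18.920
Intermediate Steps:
b = 1464 (b = -8*(-183) = 1464)
S(H, N) = -8/3 (S(H, N) = 4*(-1*2)/3 = (4/3)*(-2) = -8/3)
(-16214 + 43862)/(Y(114, b) + S(82, -62)) = (-16214 + 43862)/(1464 - 8/3) = 27648/(4384/3) = 27648*(3/4384) = 2592/137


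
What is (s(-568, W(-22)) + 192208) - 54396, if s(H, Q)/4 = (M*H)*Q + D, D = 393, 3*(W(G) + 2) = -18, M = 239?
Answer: 4483448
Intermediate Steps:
W(G) = -8 (W(G) = -2 + (⅓)*(-18) = -2 - 6 = -8)
s(H, Q) = 1572 + 956*H*Q (s(H, Q) = 4*((239*H)*Q + 393) = 4*(239*H*Q + 393) = 4*(393 + 239*H*Q) = 1572 + 956*H*Q)
(s(-568, W(-22)) + 192208) - 54396 = ((1572 + 956*(-568)*(-8)) + 192208) - 54396 = ((1572 + 4344064) + 192208) - 54396 = (4345636 + 192208) - 54396 = 4537844 - 54396 = 4483448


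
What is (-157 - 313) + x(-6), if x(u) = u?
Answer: -476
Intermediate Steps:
(-157 - 313) + x(-6) = (-157 - 313) - 6 = -470 - 6 = -476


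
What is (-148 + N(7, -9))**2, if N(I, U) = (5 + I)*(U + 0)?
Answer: 65536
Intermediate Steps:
N(I, U) = U*(5 + I) (N(I, U) = (5 + I)*U = U*(5 + I))
(-148 + N(7, -9))**2 = (-148 - 9*(5 + 7))**2 = (-148 - 9*12)**2 = (-148 - 108)**2 = (-256)**2 = 65536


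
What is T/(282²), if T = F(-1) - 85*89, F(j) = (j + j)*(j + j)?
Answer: -7561/79524 ≈ -0.095078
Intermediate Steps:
F(j) = 4*j² (F(j) = (2*j)*(2*j) = 4*j²)
T = -7561 (T = 4*(-1)² - 85*89 = 4*1 - 7565 = 4 - 7565 = -7561)
T/(282²) = -7561/(282²) = -7561/79524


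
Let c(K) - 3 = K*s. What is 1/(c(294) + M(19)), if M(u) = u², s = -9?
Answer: -1/2282 ≈ -0.00043821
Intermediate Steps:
c(K) = 3 - 9*K (c(K) = 3 + K*(-9) = 3 - 9*K)
1/(c(294) + M(19)) = 1/((3 - 9*294) + 19²) = 1/((3 - 2646) + 361) = 1/(-2643 + 361) = 1/(-2282) = -1/2282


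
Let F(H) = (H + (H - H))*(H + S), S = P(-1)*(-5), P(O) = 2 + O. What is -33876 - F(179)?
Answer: -65022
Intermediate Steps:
S = -5 (S = (2 - 1)*(-5) = 1*(-5) = -5)
F(H) = H*(-5 + H) (F(H) = (H + (H - H))*(H - 5) = (H + 0)*(-5 + H) = H*(-5 + H))
-33876 - F(179) = -33876 - 179*(-5 + 179) = -33876 - 179*174 = -33876 - 1*31146 = -33876 - 31146 = -65022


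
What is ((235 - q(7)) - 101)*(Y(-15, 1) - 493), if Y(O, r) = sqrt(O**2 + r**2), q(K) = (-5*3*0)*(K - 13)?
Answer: -66062 + 134*sqrt(226) ≈ -64048.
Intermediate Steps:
q(K) = 0 (q(K) = (-15*0)*(-13 + K) = 0*(-13 + K) = 0)
((235 - q(7)) - 101)*(Y(-15, 1) - 493) = ((235 - 1*0) - 101)*(sqrt((-15)**2 + 1**2) - 493) = ((235 + 0) - 101)*(sqrt(225 + 1) - 493) = (235 - 101)*(sqrt(226) - 493) = 134*(-493 + sqrt(226)) = -66062 + 134*sqrt(226)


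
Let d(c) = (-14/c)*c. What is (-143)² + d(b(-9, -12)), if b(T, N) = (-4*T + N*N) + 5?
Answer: 20435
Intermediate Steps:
b(T, N) = 5 + N² - 4*T (b(T, N) = (-4*T + N²) + 5 = (N² - 4*T) + 5 = 5 + N² - 4*T)
d(c) = -14
(-143)² + d(b(-9, -12)) = (-143)² - 14 = 20449 - 14 = 20435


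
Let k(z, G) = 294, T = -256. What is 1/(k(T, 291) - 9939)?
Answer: -1/9645 ≈ -0.00010368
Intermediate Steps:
1/(k(T, 291) - 9939) = 1/(294 - 9939) = 1/(-9645) = -1/9645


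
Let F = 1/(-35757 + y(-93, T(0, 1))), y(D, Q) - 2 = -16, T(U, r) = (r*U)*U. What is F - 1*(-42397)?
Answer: 1516583086/35771 ≈ 42397.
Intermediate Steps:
T(U, r) = r*U² (T(U, r) = (U*r)*U = r*U²)
y(D, Q) = -14 (y(D, Q) = 2 - 16 = -14)
F = -1/35771 (F = 1/(-35757 - 14) = 1/(-35771) = -1/35771 ≈ -2.7956e-5)
F - 1*(-42397) = -1/35771 - 1*(-42397) = -1/35771 + 42397 = 1516583086/35771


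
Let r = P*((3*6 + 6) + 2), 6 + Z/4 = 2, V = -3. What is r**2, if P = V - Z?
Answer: 114244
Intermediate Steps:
Z = -16 (Z = -24 + 4*2 = -24 + 8 = -16)
P = 13 (P = -3 - 1*(-16) = -3 + 16 = 13)
r = 338 (r = 13*((3*6 + 6) + 2) = 13*((18 + 6) + 2) = 13*(24 + 2) = 13*26 = 338)
r**2 = 338**2 = 114244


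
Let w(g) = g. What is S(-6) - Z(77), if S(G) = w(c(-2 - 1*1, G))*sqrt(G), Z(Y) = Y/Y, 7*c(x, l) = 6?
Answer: -1 + 6*I*sqrt(6)/7 ≈ -1.0 + 2.0996*I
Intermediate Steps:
c(x, l) = 6/7 (c(x, l) = (1/7)*6 = 6/7)
Z(Y) = 1
S(G) = 6*sqrt(G)/7
S(-6) - Z(77) = 6*sqrt(-6)/7 - 1*1 = 6*(I*sqrt(6))/7 - 1 = 6*I*sqrt(6)/7 - 1 = -1 + 6*I*sqrt(6)/7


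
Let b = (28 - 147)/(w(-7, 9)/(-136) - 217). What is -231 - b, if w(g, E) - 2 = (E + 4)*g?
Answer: -6812897/29423 ≈ -231.55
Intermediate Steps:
w(g, E) = 2 + g*(4 + E) (w(g, E) = 2 + (E + 4)*g = 2 + (4 + E)*g = 2 + g*(4 + E))
b = 16184/29423 (b = (28 - 147)/((2 + 4*(-7) + 9*(-7))/(-136) - 217) = -119/((2 - 28 - 63)*(-1/136) - 217) = -119/(-89*(-1/136) - 217) = -119/(89/136 - 217) = -119/(-29423/136) = -119*(-136/29423) = 16184/29423 ≈ 0.55005)
-231 - b = -231 - 1*16184/29423 = -231 - 16184/29423 = -6812897/29423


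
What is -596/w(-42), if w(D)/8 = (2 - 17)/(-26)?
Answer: -1937/15 ≈ -129.13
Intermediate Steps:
w(D) = 60/13 (w(D) = 8*((2 - 17)/(-26)) = 8*(-15*(-1/26)) = 8*(15/26) = 60/13)
-596/w(-42) = -596/60/13 = -596*13/60 = -1937/15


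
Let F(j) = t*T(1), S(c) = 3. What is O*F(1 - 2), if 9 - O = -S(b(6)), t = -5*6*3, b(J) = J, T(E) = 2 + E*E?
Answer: -3240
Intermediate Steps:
T(E) = 2 + E²
t = -90 (t = -30*3 = -90)
F(j) = -270 (F(j) = -90*(2 + 1²) = -90*(2 + 1) = -90*3 = -270)
O = 12 (O = 9 - (-1)*3 = 9 - 1*(-3) = 9 + 3 = 12)
O*F(1 - 2) = 12*(-270) = -3240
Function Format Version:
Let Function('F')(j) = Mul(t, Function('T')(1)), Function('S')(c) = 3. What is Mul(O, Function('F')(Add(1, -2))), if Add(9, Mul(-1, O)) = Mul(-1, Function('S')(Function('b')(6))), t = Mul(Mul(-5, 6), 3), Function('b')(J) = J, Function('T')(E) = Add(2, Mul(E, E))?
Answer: -3240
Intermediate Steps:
Function('T')(E) = Add(2, Pow(E, 2))
t = -90 (t = Mul(-30, 3) = -90)
Function('F')(j) = -270 (Function('F')(j) = Mul(-90, Add(2, Pow(1, 2))) = Mul(-90, Add(2, 1)) = Mul(-90, 3) = -270)
O = 12 (O = Add(9, Mul(-1, Mul(-1, 3))) = Add(9, Mul(-1, -3)) = Add(9, 3) = 12)
Mul(O, Function('F')(Add(1, -2))) = Mul(12, -270) = -3240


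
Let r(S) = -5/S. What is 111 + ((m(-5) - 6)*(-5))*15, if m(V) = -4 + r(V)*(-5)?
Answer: 1236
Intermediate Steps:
m(V) = -4 + 25/V (m(V) = -4 - 5/V*(-5) = -4 + 25/V)
111 + ((m(-5) - 6)*(-5))*15 = 111 + (((-4 + 25/(-5)) - 6)*(-5))*15 = 111 + (((-4 + 25*(-⅕)) - 6)*(-5))*15 = 111 + (((-4 - 5) - 6)*(-5))*15 = 111 + ((-9 - 6)*(-5))*15 = 111 - 15*(-5)*15 = 111 + 75*15 = 111 + 1125 = 1236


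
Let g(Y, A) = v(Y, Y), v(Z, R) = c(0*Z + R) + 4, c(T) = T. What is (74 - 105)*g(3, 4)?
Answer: -217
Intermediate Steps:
v(Z, R) = 4 + R (v(Z, R) = (0*Z + R) + 4 = (0 + R) + 4 = R + 4 = 4 + R)
g(Y, A) = 4 + Y
(74 - 105)*g(3, 4) = (74 - 105)*(4 + 3) = -31*7 = -217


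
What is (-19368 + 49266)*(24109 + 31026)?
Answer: 1648426230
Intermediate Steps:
(-19368 + 49266)*(24109 + 31026) = 29898*55135 = 1648426230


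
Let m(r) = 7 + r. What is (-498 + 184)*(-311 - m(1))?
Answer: 100166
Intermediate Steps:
(-498 + 184)*(-311 - m(1)) = (-498 + 184)*(-311 - (7 + 1)) = -314*(-311 - 1*8) = -314*(-311 - 8) = -314*(-319) = 100166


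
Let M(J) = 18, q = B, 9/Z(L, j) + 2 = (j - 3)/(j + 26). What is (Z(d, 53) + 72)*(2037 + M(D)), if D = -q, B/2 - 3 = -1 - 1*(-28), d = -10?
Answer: 537725/4 ≈ 1.3443e+5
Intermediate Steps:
B = 60 (B = 6 + 2*(-1 - 1*(-28)) = 6 + 2*(-1 + 28) = 6 + 2*27 = 6 + 54 = 60)
Z(L, j) = 9/(-2 + (-3 + j)/(26 + j)) (Z(L, j) = 9/(-2 + (j - 3)/(j + 26)) = 9/(-2 + (-3 + j)/(26 + j)))
q = 60
D = -60 (D = -1*60 = -60)
(Z(d, 53) + 72)*(2037 + M(D)) = (9*(-26 - 1*53)/(55 + 53) + 72)*(2037 + 18) = (9*(-26 - 53)/108 + 72)*2055 = (9*(1/108)*(-79) + 72)*2055 = (-79/12 + 72)*2055 = (785/12)*2055 = 537725/4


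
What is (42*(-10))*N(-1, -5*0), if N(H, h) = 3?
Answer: -1260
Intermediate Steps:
(42*(-10))*N(-1, -5*0) = (42*(-10))*3 = -420*3 = -1260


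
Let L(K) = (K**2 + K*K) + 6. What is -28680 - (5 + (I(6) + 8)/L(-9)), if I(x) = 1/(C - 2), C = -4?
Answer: -28914527/1008 ≈ -28685.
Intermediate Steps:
I(x) = -1/6 (I(x) = 1/(-4 - 2) = 1/(-6) = -1/6)
L(K) = 6 + 2*K**2 (L(K) = (K**2 + K**2) + 6 = 2*K**2 + 6 = 6 + 2*K**2)
-28680 - (5 + (I(6) + 8)/L(-9)) = -28680 - (5 + (-1/6 + 8)/(6 + 2*(-9)**2)) = -28680 - (5 + (47/6)/(6 + 2*81)) = -28680 - (5 + (47/6)/(6 + 162)) = -28680 - (5 + (47/6)/168) = -28680 - (5 + (1/168)*(47/6)) = -28680 - (5 + 47/1008) = -28680 - 1*5087/1008 = -28680 - 5087/1008 = -28914527/1008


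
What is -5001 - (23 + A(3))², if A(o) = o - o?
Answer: -5530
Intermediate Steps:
A(o) = 0
-5001 - (23 + A(3))² = -5001 - (23 + 0)² = -5001 - 1*23² = -5001 - 1*529 = -5001 - 529 = -5530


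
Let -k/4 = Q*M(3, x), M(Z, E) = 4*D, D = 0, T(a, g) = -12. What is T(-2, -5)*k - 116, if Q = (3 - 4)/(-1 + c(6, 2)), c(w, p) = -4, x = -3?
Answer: -116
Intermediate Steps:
M(Z, E) = 0 (M(Z, E) = 4*0 = 0)
Q = ⅕ (Q = (3 - 4)/(-1 - 4) = -1/(-5) = -1*(-⅕) = ⅕ ≈ 0.20000)
k = 0 (k = -4*0/5 = -4*0 = 0)
T(-2, -5)*k - 116 = -12*0 - 116 = 0 - 116 = -116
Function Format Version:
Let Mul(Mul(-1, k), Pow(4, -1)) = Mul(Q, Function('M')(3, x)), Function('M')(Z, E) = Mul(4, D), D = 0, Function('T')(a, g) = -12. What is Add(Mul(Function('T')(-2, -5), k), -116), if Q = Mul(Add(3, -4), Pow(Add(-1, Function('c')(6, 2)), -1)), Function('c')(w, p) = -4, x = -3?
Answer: -116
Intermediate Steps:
Function('M')(Z, E) = 0 (Function('M')(Z, E) = Mul(4, 0) = 0)
Q = Rational(1, 5) (Q = Mul(Add(3, -4), Pow(Add(-1, -4), -1)) = Mul(-1, Pow(-5, -1)) = Mul(-1, Rational(-1, 5)) = Rational(1, 5) ≈ 0.20000)
k = 0 (k = Mul(-4, Mul(Rational(1, 5), 0)) = Mul(-4, 0) = 0)
Add(Mul(Function('T')(-2, -5), k), -116) = Add(Mul(-12, 0), -116) = Add(0, -116) = -116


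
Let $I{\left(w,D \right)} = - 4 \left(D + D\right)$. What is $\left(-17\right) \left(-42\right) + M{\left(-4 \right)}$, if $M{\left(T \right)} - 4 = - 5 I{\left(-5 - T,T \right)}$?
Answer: $558$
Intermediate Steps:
$I{\left(w,D \right)} = - 8 D$ ($I{\left(w,D \right)} = - 4 \cdot 2 D = - 8 D$)
$M{\left(T \right)} = 4 + 40 T$ ($M{\left(T \right)} = 4 - 5 \left(- 8 T\right) = 4 + 40 T$)
$\left(-17\right) \left(-42\right) + M{\left(-4 \right)} = \left(-17\right) \left(-42\right) + \left(4 + 40 \left(-4\right)\right) = 714 + \left(4 - 160\right) = 714 - 156 = 558$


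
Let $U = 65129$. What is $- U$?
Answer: $-65129$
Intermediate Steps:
$- U = \left(-1\right) 65129 = -65129$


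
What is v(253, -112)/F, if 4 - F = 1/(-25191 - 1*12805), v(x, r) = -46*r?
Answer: 195755392/151985 ≈ 1288.0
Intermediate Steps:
F = 151985/37996 (F = 4 - 1/(-25191 - 1*12805) = 4 - 1/(-25191 - 12805) = 4 - 1/(-37996) = 4 - 1*(-1/37996) = 4 + 1/37996 = 151985/37996 ≈ 4.0000)
v(253, -112)/F = (-46*(-112))/(151985/37996) = 5152*(37996/151985) = 195755392/151985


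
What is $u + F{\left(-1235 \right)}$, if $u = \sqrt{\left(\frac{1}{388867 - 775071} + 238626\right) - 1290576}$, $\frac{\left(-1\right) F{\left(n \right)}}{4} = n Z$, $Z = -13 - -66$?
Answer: $261820 + \frac{i \sqrt{39225513869984351}}{193102} \approx 2.6182 \cdot 10^{5} + 1025.6 i$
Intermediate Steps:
$Z = 53$ ($Z = -13 + 66 = 53$)
$F{\left(n \right)} = - 212 n$ ($F{\left(n \right)} = - 4 n 53 = - 4 \cdot 53 n = - 212 n$)
$u = \frac{i \sqrt{39225513869984351}}{193102}$ ($u = \sqrt{\left(\frac{1}{-386204} + 238626\right) - 1290576} = \sqrt{\left(- \frac{1}{386204} + 238626\right) - 1290576} = \sqrt{\frac{92158315703}{386204} - 1290576} = \sqrt{- \frac{406267297801}{386204}} = \frac{i \sqrt{39225513869984351}}{193102} \approx 1025.6 i$)
$u + F{\left(-1235 \right)} = \frac{i \sqrt{39225513869984351}}{193102} - -261820 = \frac{i \sqrt{39225513869984351}}{193102} + 261820 = 261820 + \frac{i \sqrt{39225513869984351}}{193102}$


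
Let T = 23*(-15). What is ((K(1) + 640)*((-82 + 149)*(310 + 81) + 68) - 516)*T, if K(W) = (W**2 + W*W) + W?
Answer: -5826318255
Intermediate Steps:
T = -345
K(W) = W + 2*W**2 (K(W) = (W**2 + W**2) + W = 2*W**2 + W = W + 2*W**2)
((K(1) + 640)*((-82 + 149)*(310 + 81) + 68) - 516)*T = ((1*(1 + 2*1) + 640)*((-82 + 149)*(310 + 81) + 68) - 516)*(-345) = ((1*(1 + 2) + 640)*(67*391 + 68) - 516)*(-345) = ((1*3 + 640)*(26197 + 68) - 516)*(-345) = ((3 + 640)*26265 - 516)*(-345) = (643*26265 - 516)*(-345) = (16888395 - 516)*(-345) = 16887879*(-345) = -5826318255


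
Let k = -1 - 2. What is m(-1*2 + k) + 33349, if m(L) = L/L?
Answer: 33350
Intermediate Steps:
k = -3
m(L) = 1
m(-1*2 + k) + 33349 = 1 + 33349 = 33350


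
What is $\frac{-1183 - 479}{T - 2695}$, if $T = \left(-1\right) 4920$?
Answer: $\frac{1662}{7615} \approx 0.21825$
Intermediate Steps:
$T = -4920$
$\frac{-1183 - 479}{T - 2695} = \frac{-1183 - 479}{-4920 - 2695} = - \frac{1662}{-7615} = \left(-1662\right) \left(- \frac{1}{7615}\right) = \frac{1662}{7615}$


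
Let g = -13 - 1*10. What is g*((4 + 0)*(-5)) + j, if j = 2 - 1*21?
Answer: 441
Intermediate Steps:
j = -19 (j = 2 - 21 = -19)
g = -23 (g = -13 - 10 = -23)
g*((4 + 0)*(-5)) + j = -23*(4 + 0)*(-5) - 19 = -92*(-5) - 19 = -23*(-20) - 19 = 460 - 19 = 441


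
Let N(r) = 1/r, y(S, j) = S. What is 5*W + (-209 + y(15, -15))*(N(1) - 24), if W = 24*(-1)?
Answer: 4342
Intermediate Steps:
W = -24
5*W + (-209 + y(15, -15))*(N(1) - 24) = 5*(-24) + (-209 + 15)*(1/1 - 24) = -120 - 194*(1 - 24) = -120 - 194*(-23) = -120 + 4462 = 4342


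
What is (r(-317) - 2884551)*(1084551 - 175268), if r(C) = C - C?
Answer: -2622873186933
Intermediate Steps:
r(C) = 0
(r(-317) - 2884551)*(1084551 - 175268) = (0 - 2884551)*(1084551 - 175268) = -2884551*909283 = -2622873186933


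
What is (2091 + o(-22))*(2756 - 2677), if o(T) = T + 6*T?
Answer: 153023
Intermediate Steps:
o(T) = 7*T
(2091 + o(-22))*(2756 - 2677) = (2091 + 7*(-22))*(2756 - 2677) = (2091 - 154)*79 = 1937*79 = 153023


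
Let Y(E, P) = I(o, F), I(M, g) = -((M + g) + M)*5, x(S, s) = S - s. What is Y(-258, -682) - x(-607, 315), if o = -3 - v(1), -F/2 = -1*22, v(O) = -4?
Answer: 692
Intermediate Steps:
F = 44 (F = -(-2)*22 = -2*(-22) = 44)
o = 1 (o = -3 - 1*(-4) = -3 + 4 = 1)
I(M, g) = -10*M - 5*g (I(M, g) = -(g + 2*M)*5 = -(5*g + 10*M) = -10*M - 5*g)
Y(E, P) = -230 (Y(E, P) = -10*1 - 5*44 = -10 - 220 = -230)
Y(-258, -682) - x(-607, 315) = -230 - (-607 - 1*315) = -230 - (-607 - 315) = -230 - 1*(-922) = -230 + 922 = 692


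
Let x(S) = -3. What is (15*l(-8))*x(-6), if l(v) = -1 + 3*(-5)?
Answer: 720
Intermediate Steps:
l(v) = -16 (l(v) = -1 - 15 = -16)
(15*l(-8))*x(-6) = (15*(-16))*(-3) = -240*(-3) = 720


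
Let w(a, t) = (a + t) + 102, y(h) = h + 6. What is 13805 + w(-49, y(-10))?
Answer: 13854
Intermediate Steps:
y(h) = 6 + h
w(a, t) = 102 + a + t
13805 + w(-49, y(-10)) = 13805 + (102 - 49 + (6 - 10)) = 13805 + (102 - 49 - 4) = 13805 + 49 = 13854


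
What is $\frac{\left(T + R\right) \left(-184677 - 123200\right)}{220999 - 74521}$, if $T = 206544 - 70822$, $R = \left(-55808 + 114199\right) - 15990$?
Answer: $- \frac{54839974871}{146478} \approx -3.7439 \cdot 10^{5}$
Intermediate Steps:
$R = 42401$ ($R = 58391 - 15990 = 42401$)
$T = 135722$
$\frac{\left(T + R\right) \left(-184677 - 123200\right)}{220999 - 74521} = \frac{\left(135722 + 42401\right) \left(-184677 - 123200\right)}{220999 - 74521} = \frac{178123 \left(-307877\right)}{146478} = \left(-54839974871\right) \frac{1}{146478} = - \frac{54839974871}{146478}$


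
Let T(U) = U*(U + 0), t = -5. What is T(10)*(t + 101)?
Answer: 9600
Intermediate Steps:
T(U) = U² (T(U) = U*U = U²)
T(10)*(t + 101) = 10²*(-5 + 101) = 100*96 = 9600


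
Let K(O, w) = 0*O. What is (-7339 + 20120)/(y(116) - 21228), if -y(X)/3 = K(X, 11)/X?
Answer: -12781/21228 ≈ -0.60208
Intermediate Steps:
K(O, w) = 0
y(X) = 0 (y(X) = -0/X = -3*0 = 0)
(-7339 + 20120)/(y(116) - 21228) = (-7339 + 20120)/(0 - 21228) = 12781/(-21228) = 12781*(-1/21228) = -12781/21228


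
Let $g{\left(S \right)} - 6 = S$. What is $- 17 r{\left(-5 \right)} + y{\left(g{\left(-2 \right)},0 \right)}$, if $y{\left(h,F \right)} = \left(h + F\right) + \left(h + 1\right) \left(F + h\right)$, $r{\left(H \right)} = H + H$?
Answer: $194$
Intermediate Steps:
$r{\left(H \right)} = 2 H$
$g{\left(S \right)} = 6 + S$
$y{\left(h,F \right)} = F + h + \left(1 + h\right) \left(F + h\right)$ ($y{\left(h,F \right)} = \left(F + h\right) + \left(1 + h\right) \left(F + h\right) = F + h + \left(1 + h\right) \left(F + h\right)$)
$- 17 r{\left(-5 \right)} + y{\left(g{\left(-2 \right)},0 \right)} = - 17 \cdot 2 \left(-5\right) + \left(\left(6 - 2\right)^{2} + 2 \cdot 0 + 2 \left(6 - 2\right) + 0 \left(6 - 2\right)\right) = \left(-17\right) \left(-10\right) + \left(4^{2} + 0 + 2 \cdot 4 + 0 \cdot 4\right) = 170 + \left(16 + 0 + 8 + 0\right) = 170 + 24 = 194$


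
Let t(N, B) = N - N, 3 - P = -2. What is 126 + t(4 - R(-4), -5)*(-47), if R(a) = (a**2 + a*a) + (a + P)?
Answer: 126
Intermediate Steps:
P = 5 (P = 3 - 1*(-2) = 3 + 2 = 5)
R(a) = 5 + a + 2*a**2 (R(a) = (a**2 + a*a) + (a + 5) = (a**2 + a**2) + (5 + a) = 2*a**2 + (5 + a) = 5 + a + 2*a**2)
t(N, B) = 0
126 + t(4 - R(-4), -5)*(-47) = 126 + 0*(-47) = 126 + 0 = 126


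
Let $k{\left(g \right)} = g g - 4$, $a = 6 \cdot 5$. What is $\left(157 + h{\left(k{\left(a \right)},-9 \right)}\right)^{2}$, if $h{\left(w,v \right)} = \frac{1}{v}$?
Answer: $\frac{1993744}{81} \approx 24614.0$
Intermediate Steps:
$a = 30$
$k{\left(g \right)} = -4 + g^{2}$ ($k{\left(g \right)} = g^{2} - 4 = -4 + g^{2}$)
$\left(157 + h{\left(k{\left(a \right)},-9 \right)}\right)^{2} = \left(157 + \frac{1}{-9}\right)^{2} = \left(157 - \frac{1}{9}\right)^{2} = \left(\frac{1412}{9}\right)^{2} = \frac{1993744}{81}$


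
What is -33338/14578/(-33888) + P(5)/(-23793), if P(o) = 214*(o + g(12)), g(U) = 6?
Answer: -17608002067/178093944672 ≈ -0.098869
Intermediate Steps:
P(o) = 1284 + 214*o (P(o) = 214*(o + 6) = 214*(6 + o) = 1284 + 214*o)
-33338/14578/(-33888) + P(5)/(-23793) = -33338/14578/(-33888) + (1284 + 214*5)/(-23793) = -33338*1/14578*(-1/33888) + (1284 + 1070)*(-1/23793) = -16669/7289*(-1/33888) + 2354*(-1/23793) = 16669/247009632 - 214/2163 = -17608002067/178093944672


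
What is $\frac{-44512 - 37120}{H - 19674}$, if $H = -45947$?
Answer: $\frac{81632}{65621} \approx 1.244$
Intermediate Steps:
$\frac{-44512 - 37120}{H - 19674} = \frac{-44512 - 37120}{-45947 - 19674} = - \frac{81632}{-65621} = \left(-81632\right) \left(- \frac{1}{65621}\right) = \frac{81632}{65621}$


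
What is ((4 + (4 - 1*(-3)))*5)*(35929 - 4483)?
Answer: 1729530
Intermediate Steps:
((4 + (4 - 1*(-3)))*5)*(35929 - 4483) = ((4 + (4 + 3))*5)*31446 = ((4 + 7)*5)*31446 = (11*5)*31446 = 55*31446 = 1729530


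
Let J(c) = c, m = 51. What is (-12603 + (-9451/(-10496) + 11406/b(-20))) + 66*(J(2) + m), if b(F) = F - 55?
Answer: -2428821517/262400 ≈ -9256.2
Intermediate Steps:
b(F) = -55 + F
(-12603 + (-9451/(-10496) + 11406/b(-20))) + 66*(J(2) + m) = (-12603 + (-9451/(-10496) + 11406/(-55 - 20))) + 66*(2 + 51) = (-12603 + (-9451*(-1/10496) + 11406/(-75))) + 66*53 = (-12603 + (9451/10496 + 11406*(-1/75))) + 3498 = (-12603 + (9451/10496 - 3802/25)) + 3498 = (-12603 - 39669517/262400) + 3498 = -3346696717/262400 + 3498 = -2428821517/262400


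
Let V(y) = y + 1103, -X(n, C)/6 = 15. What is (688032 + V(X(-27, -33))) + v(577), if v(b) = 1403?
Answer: 690448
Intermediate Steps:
X(n, C) = -90 (X(n, C) = -6*15 = -90)
V(y) = 1103 + y
(688032 + V(X(-27, -33))) + v(577) = (688032 + (1103 - 90)) + 1403 = (688032 + 1013) + 1403 = 689045 + 1403 = 690448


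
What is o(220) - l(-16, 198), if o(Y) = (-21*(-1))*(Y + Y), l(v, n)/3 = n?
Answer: 8646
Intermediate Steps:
l(v, n) = 3*n
o(Y) = 42*Y (o(Y) = 21*(2*Y) = 42*Y)
o(220) - l(-16, 198) = 42*220 - 3*198 = 9240 - 1*594 = 9240 - 594 = 8646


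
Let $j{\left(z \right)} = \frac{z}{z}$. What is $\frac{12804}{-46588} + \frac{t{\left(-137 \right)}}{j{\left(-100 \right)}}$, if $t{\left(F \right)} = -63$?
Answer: $- \frac{736962}{11647} \approx -63.275$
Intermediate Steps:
$j{\left(z \right)} = 1$
$\frac{12804}{-46588} + \frac{t{\left(-137 \right)}}{j{\left(-100 \right)}} = \frac{12804}{-46588} - \frac{63}{1} = 12804 \left(- \frac{1}{46588}\right) - 63 = - \frac{3201}{11647} - 63 = - \frac{736962}{11647}$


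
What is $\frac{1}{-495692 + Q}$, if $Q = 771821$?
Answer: $\frac{1}{276129} \approx 3.6215 \cdot 10^{-6}$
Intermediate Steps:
$\frac{1}{-495692 + Q} = \frac{1}{-495692 + 771821} = \frac{1}{276129}$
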